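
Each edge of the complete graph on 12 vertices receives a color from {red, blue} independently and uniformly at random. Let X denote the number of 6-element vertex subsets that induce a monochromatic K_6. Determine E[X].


Let X = Σ_S X_S over the C(12, 6) = 924 subsets S of size 6, where X_S = 1 if the K_6 on S is monochromatic.
For a fixed S, the K_6 on S has C(6, 2) = 15 edges. P[all 15 edges red] = (1/2)^15, and likewise for blue, so P[monochromatic] = 2·(1/2)^15 = 2^{1 − 15} = 1/16384.
Summing: E[X] = C(12, 6) · 2^{1 − 15} = 924 · 1/16384 = 231/4096.
Numerically: E[X] ≈ 0.0564.

E[X] = C(12,6)·2^(1−C(6,2)) = 231/4096 ≈ 0.0564.


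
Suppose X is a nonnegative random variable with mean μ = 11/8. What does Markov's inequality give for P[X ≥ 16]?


μ = E[X] = 11/8, a = 16.
Markov: P[X ≥ 16] ≤ μ/a = (11/8)/16 = 11/128.
Numerically: ≈ 0.086.
(Since a = 16 > μ = 1.375, the bound 11/128 is < 1 and informative.)

P[X ≥ 16] ≤ 11/128 ≈ 0.086.


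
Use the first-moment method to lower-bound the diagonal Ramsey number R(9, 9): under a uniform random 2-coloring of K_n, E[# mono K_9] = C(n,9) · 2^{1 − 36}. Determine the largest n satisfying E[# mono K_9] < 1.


We need C(n, 9) · 2^{1 − 36} < 1, i.e. C(n, 9) < 2^{36 − 1} = 34359738368.
Check values of n near the boundary:
  n = 62: C(62, 9) = 20286591270; 20286591270 < 34359738368? YES
  n = 63: C(63, 9) = 23667689815; 23667689815 < 34359738368? YES
  n = 64: C(64, 9) = 27540584512; 27540584512 < 34359738368? YES
  n = 65: C(65, 9) = 31966749880; 31966749880 < 34359738368? YES
  n = 66: C(66, 9) = 37014131440; 37014131440 < 34359738368? NO
The largest n with C(n, 9) < 34359738368 is n = 65 (where E[X] = 3995843735/4294967296 ≈ 0.9304). Hence R(9, 9) > 65, i.e. R(9, 9) ≥ 66.

Largest n = 65; hence R(9, 9) > 65.


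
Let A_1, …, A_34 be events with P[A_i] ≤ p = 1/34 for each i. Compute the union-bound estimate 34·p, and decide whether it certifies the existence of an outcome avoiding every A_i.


Union bound: P[∪_{i=1}^{34} A_i] ≤ Σ_i P[A_i] ≤ 34·p = 34·(1/34) = 1.
Numerically: 1 ≈ 1.00000.
Is 1 < 1? NO.
Since the bound 1 is ≥ 1, the union bound is uninformative here; it does NOT by itself certify existence.

34·p = 1 ≈ 1.00000; existence NOT certified by the union bound.


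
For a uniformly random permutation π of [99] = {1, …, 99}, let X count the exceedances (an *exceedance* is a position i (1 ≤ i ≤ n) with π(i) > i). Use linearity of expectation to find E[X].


Write X = Σ_{i=1}^{99} X_i, where X_i = 1_{π(i) > i}.
For each fixed i, π(i) is uniform over {1, …, 99} (marginal of a uniform permutation), so P[π(i) > i] = (n − i)/n. Summing: Σ_{i=1}^{99} (n − i)/n = (0 + 1 + … + 98)/99 = 99(99 − 1)/(2·99) = (99 − 1)/2.
Hence E[X] = Σ_{i=1}^{99} (99 − i)/99 = 49 ≈ 49.0000.

E[X] = 49 = 49.0000.


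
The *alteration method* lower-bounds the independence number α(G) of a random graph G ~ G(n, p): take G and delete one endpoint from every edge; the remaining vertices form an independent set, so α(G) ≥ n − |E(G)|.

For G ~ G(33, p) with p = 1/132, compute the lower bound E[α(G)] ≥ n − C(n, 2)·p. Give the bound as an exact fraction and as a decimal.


E[|E(G)|] = C(33, 2)·p = 528 · (1/132) = 4.
E[α(G)] ≥ n − E[|E(G)|] = 33 − 4 = 29.
Numerically: ≈ 29.000.
(This is only a lower bound; the true E[α(G)] may be larger.)

E[α(G)] ≥ 29 ≈ 29.000.


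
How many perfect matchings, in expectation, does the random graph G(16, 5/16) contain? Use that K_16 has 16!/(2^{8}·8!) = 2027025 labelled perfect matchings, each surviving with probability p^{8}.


K_16 has 16!/(2^{8}·8!) = 2027025 labelled perfect matchings.
For each such perfect matching H, let X_H = 1 if all 8 edges of H are present in G. Then P[X_H = 1] = p^{8} = (5/16)^{8} = 390625/4294967296.
By linearity: E[X] = Σ_H E[X_H] = 2027025 · p^{8} = 2027025 · 390625/4294967296 = 791806640625/4294967296.
Numerically: E[X] ≈ 184.36.

E[X] = 2027025 · (5/16)^{8} = 791806640625/4294967296 ≈ 184.36.


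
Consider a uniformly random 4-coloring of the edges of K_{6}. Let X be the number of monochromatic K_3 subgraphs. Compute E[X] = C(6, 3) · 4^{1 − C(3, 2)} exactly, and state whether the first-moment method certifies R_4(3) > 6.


E[X] = C(6, 3) · 4^{1 − 3} = 20 · 4^{−2} = 20/16.
As a reduced fraction: E[X] = 5/4 ≈ 1.250.
Is E[X] < 1? NO.
Since E[X] ≥ 1, the first-moment bound is inconclusive at n = 6; it does NOT by itself certify R_4(3) > 6.

E[X] = 5/4 ≈ 1.250; E[X] ≥ 1; first-moment method inconclusive here.


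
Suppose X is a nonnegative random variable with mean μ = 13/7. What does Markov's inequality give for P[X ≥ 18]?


μ = E[X] = 13/7, a = 18.
Markov: P[X ≥ 18] ≤ μ/a = (13/7)/18 = 13/126.
Numerically: ≈ 0.103.
(Since a = 18 > μ = 1.857, the bound 13/126 is < 1 and informative.)

P[X ≥ 18] ≤ 13/126 ≈ 0.103.


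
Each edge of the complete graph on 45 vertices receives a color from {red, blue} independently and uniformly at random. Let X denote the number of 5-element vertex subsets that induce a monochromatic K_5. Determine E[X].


Let X = Σ_S X_S over the C(45, 5) = 1221759 subsets S of size 5, where X_S = 1 if the K_5 on S is monochromatic.
For a fixed S, the K_5 on S has C(5, 2) = 10 edges. P[all 10 edges red] = (1/2)^10, and likewise for blue, so P[monochromatic] = 2·(1/2)^10 = 2^{1 − 10} = 1/512.
By linearity of expectation: E[X] = C(45, 5) · 2^{1 − 10} = 1221759 · 1/512 = 1221759/512.
Numerically: E[X] ≈ 2386.248047.

E[X] = C(45,5)·2^(1−C(5,2)) = 1221759/512 ≈ 2386.248047.


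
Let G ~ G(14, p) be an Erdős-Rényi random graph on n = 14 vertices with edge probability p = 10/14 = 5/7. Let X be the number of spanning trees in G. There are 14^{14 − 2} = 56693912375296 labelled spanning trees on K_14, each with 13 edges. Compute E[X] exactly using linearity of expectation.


K_14 has 14^{14 − 2} = 56693912375296 labelled spanning trees.
For each such spanning tree H, let X_H = 1 if all 13 edges of H are present in G. Then P[X_H = 1] = p^{13} = (5/7)^{13} = 1220703125/96889010407.
By linearity of expectation: E[X] = Σ_H E[X_H] = 56693912375296 · p^{13} = 56693912375296 · 1220703125/96889010407 = 5000000000000/7.
Numerically: E[X] ≈ 7.1429e+11.

E[X] = 56693912375296 · (5/7)^{13} = 5000000000000/7 ≈ 7.1429e+11.


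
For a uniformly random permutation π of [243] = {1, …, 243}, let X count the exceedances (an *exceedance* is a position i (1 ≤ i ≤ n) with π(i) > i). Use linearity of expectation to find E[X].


Write X = Σ_{i=1}^{243} X_i, where X_i = 1_{π(i) > i}.
For each fixed i, π(i) is uniform over {1, …, 243} (marginal of a uniform permutation), so P[π(i) > i] = (n − i)/n. Summing: Σ_{i=1}^{243} (n − i)/n = (0 + 1 + … + 242)/243 = 243(243 − 1)/(2·243) = (243 − 1)/2.
Hence E[X] = Σ_{i=1}^{243} (243 − i)/243 = 121 ≈ 121.00000.

E[X] = 121 = 121.00000.


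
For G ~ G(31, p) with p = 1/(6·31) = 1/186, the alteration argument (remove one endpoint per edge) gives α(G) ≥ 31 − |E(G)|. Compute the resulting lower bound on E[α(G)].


E[|E(G)|] = C(31, 2)·p = 465 · (1/186) = 5/2.
E[α(G)] ≥ n − E[|E(G)|] = 31 − 5/2 = 57/2.
Numerically: ≈ 28.50000.
(This is only a lower bound; the true E[α(G)] may be larger.)

E[α(G)] ≥ 57/2 ≈ 28.50000.


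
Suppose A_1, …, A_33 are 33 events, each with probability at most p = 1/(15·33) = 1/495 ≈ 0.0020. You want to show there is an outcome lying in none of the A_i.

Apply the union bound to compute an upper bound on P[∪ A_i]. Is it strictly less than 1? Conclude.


Union bound: P[∪_{i=1}^{33} A_i] ≤ Σ_i P[A_i] ≤ 33·p = 33·(1/495) = 1/15.
Numerically: 1/15 ≈ 0.0667.
Is 1/15 < 1? YES.
Since P[∪ A_i] ≤ 1/15 < 1, the complement has P[∩ A_i^c] ≥ 1 − 1/15 = 14/15 > 0, so some outcome avoids every A_i.

33·p = 1/15 ≈ 0.0667; existence CERTIFIED by the union bound.


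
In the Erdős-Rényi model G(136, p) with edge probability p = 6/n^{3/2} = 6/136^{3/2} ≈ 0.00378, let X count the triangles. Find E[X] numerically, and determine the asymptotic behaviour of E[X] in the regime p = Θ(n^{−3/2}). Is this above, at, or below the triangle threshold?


Number of potential triangles: C(136, 3) = 410040.
Each occurs with probability p³ ≈ (0.00378)³ ≈ 5.41413e-08.
By linearity: E[X] = C(136, 3)·p³ ≈ 410040 · 5.41413e-08 ≈ 0.022.
Since α = 3/2 > 1, p = c/n^{3/2} = o(1/n) is below the triangle threshold p ~ 1/n. Asymptotically E[X] ~ (c³/6)·n^{3(1−α)} = (6³/6)·n^{-1.5} → 0, so by Markov's inequality G has no triangles w.h.p.

E[X] ≈ 0.022; in regime p = Θ(1/n^{3/2}) E[X] tends to 0 (below the triangle threshold p ~ 1/n).


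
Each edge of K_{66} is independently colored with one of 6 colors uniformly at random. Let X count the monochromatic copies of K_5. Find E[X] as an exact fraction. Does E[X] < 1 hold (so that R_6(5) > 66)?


E[X] = C(66, 5) · 6^{1 − 10} = 8936928 · 6^{−9} = 8936928/10077696.
As a reduced fraction: E[X] = 31031/34992 ≈ 0.8868.
Is E[X] < 1? YES.
Since E[X] < 1, there exists a 6-coloring of K_{66} with no monochromatic K_5; hence R_6(5) > 66.

E[X] = 31031/34992 ≈ 0.8868; E[X] < 1, so R_6(5) > 66.


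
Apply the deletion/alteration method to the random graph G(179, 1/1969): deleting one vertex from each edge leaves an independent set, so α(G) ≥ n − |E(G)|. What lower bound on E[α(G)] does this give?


E[|E(G)|] = C(179, 2)·p = 15931 · (1/1969) = 89/11.
E[α(G)] ≥ n − E[|E(G)|] = 179 − 89/11 = 1880/11.
Numerically: ≈ 170.909091.
(This is only a lower bound; the true E[α(G)] may be larger.)

E[α(G)] ≥ 1880/11 ≈ 170.909091.


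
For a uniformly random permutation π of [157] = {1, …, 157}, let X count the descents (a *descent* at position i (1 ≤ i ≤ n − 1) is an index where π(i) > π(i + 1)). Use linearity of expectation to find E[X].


Write X = Σ X_I over i = 1, …, 156, with X_I the indicator of one descent.
There are 156 indicators.
For each fixed i, the pair (π(i), π(i+1)) is a uniformly random ordered pair of distinct values from {1, …, 157}; by symmetry P[π(i) > π(i+1)] = 1/2.
By linearity: E[X] = 156 · (1/2) = (157 − 1) · (1/2) = 78 ≈ 78.0000.

E[X] = 78 = 78.0000.


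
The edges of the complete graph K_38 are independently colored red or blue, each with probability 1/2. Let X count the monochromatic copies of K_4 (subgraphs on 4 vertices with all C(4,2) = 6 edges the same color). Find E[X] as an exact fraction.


Let X = Σ_S X_S over the C(38, 4) = 73815 subsets S of size 4, where X_S = 1 if the K_4 on S is monochromatic.
For a fixed S, the K_4 on S has C(4, 2) = 6 edges. P[all 6 edges red] = (1/2)^6, and likewise for blue, so P[monochromatic] = 2·(1/2)^6 = 2^{1 − 6} = 1/32.
By linearity: E[X] = C(38, 4) · 2^{1 − 6} = 73815 · 1/32 = 73815/32.
Numerically: E[X] ≈ 2306.719.

E[X] = C(38,4)·2^(1−C(4,2)) = 73815/32 ≈ 2306.719.


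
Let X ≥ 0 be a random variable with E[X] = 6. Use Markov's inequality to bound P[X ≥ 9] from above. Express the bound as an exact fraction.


μ = E[X] = 6, a = 9.
Markov: P[X ≥ 9] ≤ μ/a = (6)/9 = 2/3.
Numerically: ≈ 0.66667.
(Since a = 9 > μ = 6.00000, the bound 2/3 is < 1 and informative.)

P[X ≥ 9] ≤ 2/3 ≈ 0.66667.


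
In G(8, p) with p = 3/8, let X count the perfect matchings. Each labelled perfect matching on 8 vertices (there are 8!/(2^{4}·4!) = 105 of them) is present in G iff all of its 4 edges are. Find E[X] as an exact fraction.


K_8 has 8!/(2^{4}·4!) = 105 labelled perfect matchings.
For each such perfect matching H, let X_H = 1 if all 4 edges of H are present in G. Then P[X_H = 1] = p^{4} = (3/8)^{4} = 81/4096.
By linearity: E[X] = Σ_H E[X_H] = 105 · p^{4} = 105 · 81/4096 = 8505/4096.
Numerically: E[X] ≈ 2.076.

E[X] = 105 · (3/8)^{4} = 8505/4096 ≈ 2.076.


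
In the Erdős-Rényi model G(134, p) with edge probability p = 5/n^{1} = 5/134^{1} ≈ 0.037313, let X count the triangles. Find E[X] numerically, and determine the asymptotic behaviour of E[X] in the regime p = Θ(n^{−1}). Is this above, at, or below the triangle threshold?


Number of potential triangles: C(134, 3) = 392084.
Each occurs with probability p³ ≈ (0.037313)³ ≈ 5.1951204e-05.
By linearity: E[X] = C(134, 3)·p³ ≈ 392084 · 5.1951204e-05 ≈ 20.36924.
Here α = 1, so p = 5/n is exactly at the triangle threshold p ~ 1/n. Asymptotically E[X] → c³/6 = 5³/6 = 125/6 ≈ 20.83333, a bounded constant. In this regime the triangle count is asymptotically Poisson(c³/6).

E[X] ≈ 20.36924; in regime p = Θ(1/n^{1}) E[X] stays bounded (at the triangle threshold p ~ 1/n).


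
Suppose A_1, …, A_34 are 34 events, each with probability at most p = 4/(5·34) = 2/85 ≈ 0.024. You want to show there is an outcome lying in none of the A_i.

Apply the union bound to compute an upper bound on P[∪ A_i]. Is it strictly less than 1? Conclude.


Union bound: P[∪_{i=1}^{34} A_i] ≤ Σ_i P[A_i] ≤ 34·p = 34·(2/85) = 4/5.
Numerically: 4/5 ≈ 0.800.
Is 4/5 < 1? YES.
Since P[∪ A_i] ≤ 4/5 < 1, the complement has P[∩ A_i^c] ≥ 1 − 4/5 = 1/5 > 0, so some outcome avoids every A_i.

34·p = 4/5 ≈ 0.800; existence CERTIFIED by the union bound.


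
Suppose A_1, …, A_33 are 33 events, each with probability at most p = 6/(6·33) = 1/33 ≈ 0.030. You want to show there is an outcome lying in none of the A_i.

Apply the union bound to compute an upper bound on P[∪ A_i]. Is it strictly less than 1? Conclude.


Union bound: P[∪_{i=1}^{33} A_i] ≤ Σ_i P[A_i] ≤ 33·p = 33·(1/33) = 1.
Numerically: 1 ≈ 1.000.
Is 1 < 1? NO.
Since the bound 1 is ≥ 1, the union bound is uninformative here; it does NOT by itself certify existence.

33·p = 1 ≈ 1.000; existence NOT certified by the union bound.


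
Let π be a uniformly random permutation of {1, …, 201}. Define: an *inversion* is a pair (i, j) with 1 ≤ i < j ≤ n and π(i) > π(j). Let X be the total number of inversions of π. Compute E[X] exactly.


Write X = Σ X_I over the C(201, 2) = 20100 pairs i < j, with X_I the indicator of one inversion.
There are 20100 indicators.
For each fixed pair i < j, the values π(i) and π(j) are two distinct elements of {1, …, 201} in uniformly random order; by symmetry P[π(i) > π(j)] = 1/2.
By linearity: E[X] = 20100 · (1/2) = C(201, 2) · (1/2) = 20100/2 = 10050 ≈ 10050.00000.

E[X] = 10050 = 10050.00000.


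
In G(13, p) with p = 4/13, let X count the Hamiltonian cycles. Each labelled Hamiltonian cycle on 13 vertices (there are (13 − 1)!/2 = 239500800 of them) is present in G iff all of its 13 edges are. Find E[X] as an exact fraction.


K_13 has (13 − 1)!/2 = 239500800 labelled Hamiltonian cycles.
For each such Hamiltonian cycle H, let X_H = 1 if all 13 edges of H are present in G. Then P[X_H = 1] = p^{13} = (4/13)^{13} = 67108864/302875106592253.
Summing the indicators: E[X] = Σ_H E[X_H] = 239500800 · p^{13} = 239500800 · 67108864/302875106592253 = 16072626615091200/302875106592253.
Numerically: E[X] ≈ 53.067.

E[X] = 239500800 · (4/13)^{13} = 16072626615091200/302875106592253 ≈ 53.067.


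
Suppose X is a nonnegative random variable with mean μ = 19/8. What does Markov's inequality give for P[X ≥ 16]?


μ = E[X] = 19/8, a = 16.
Markov: P[X ≥ 16] ≤ μ/a = (19/8)/16 = 19/128.
Numerically: ≈ 0.1484.
(Since a = 16 > μ = 2.3750, the bound 19/128 is < 1 and informative.)

P[X ≥ 16] ≤ 19/128 ≈ 0.1484.


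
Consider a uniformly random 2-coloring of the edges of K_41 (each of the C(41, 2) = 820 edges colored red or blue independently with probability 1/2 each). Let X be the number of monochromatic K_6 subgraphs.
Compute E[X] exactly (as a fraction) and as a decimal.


Let X = Σ_S X_S over the C(41, 6) = 4496388 subsets S of size 6, where X_S = 1 if the K_6 on S is monochromatic.
For a fixed S, the K_6 on S has C(6, 2) = 15 edges. P[all 15 edges red] = (1/2)^15, and likewise for blue, so P[monochromatic] = 2·(1/2)^15 = 2^{1 − 15} = 1/16384.
Summing: E[X] = C(41, 6) · 2^{1 − 15} = 4496388 · 1/16384 = 1124097/4096.
Numerically: E[X] ≈ 274.437744.

E[X] = C(41,6)·2^(1−C(6,2)) = 1124097/4096 ≈ 274.437744.


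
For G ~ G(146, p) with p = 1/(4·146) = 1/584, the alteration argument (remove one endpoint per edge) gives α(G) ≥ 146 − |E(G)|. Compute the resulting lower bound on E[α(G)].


E[|E(G)|] = C(146, 2)·p = 10585 · (1/584) = 145/8.
E[α(G)] ≥ n − E[|E(G)|] = 146 − 145/8 = 1023/8.
Numerically: ≈ 127.875.
(This is only a lower bound; the true E[α(G)] may be larger.)

E[α(G)] ≥ 1023/8 ≈ 127.875.


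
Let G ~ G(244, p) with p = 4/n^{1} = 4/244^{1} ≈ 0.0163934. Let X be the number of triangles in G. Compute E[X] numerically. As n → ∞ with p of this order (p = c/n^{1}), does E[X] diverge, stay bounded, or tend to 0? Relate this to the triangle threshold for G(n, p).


Number of potential triangles: C(244, 3) = 2391444.
Each occurs with probability p³ ≈ (0.0163934)³ ≈ 4.40565510e-06.
By linearity: E[X] = C(244, 3)·p³ ≈ 2391444 · 4.40565510e-06 ≈ 10.535877.
Here α = 1, so p = 4/n is exactly at the triangle threshold p ~ 1/n. Asymptotically E[X] → c³/6 = 4³/6 = 32/3 ≈ 10.666667, a bounded constant. In this regime the triangle count is asymptotically Poisson(c³/6).

E[X] ≈ 10.535877; in regime p = Θ(1/n^{1}) E[X] stays bounded (at the triangle threshold p ~ 1/n).


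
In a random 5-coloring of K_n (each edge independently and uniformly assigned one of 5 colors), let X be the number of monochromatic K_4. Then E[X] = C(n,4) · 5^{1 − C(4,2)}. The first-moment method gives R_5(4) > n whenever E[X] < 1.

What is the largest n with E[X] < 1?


We need C(n, 4) · 5^{1 − 6} < 1, i.e. C(n, 4) < 5^{6 − 1} = 3125.
Check values of n near the boundary:
  n = 13: C(13, 4) = 715; 715 < 3125? YES
  n = 14: C(14, 4) = 1001; 1001 < 3125? YES
  n = 15: C(15, 4) = 1365; 1365 < 3125? YES
  n = 16: C(16, 4) = 1820; 1820 < 3125? YES
  n = 17: C(17, 4) = 2380; 2380 < 3125? YES
  n = 18: C(18, 4) = 3060; 3060 < 3125? YES
  n = 19: C(19, 4) = 3876; 3876 < 3125? NO
  n = 20: C(20, 4) = 4845; 4845 < 3125? NO
The largest n with C(n, 4) < 3125 is n = 18 (where E[X] = 612/625 ≈ 0.9792000). Hence R_5(4) > 18, i.e. R_5(4) ≥ 19.

Largest n = 18; hence R_5(4) > 18.


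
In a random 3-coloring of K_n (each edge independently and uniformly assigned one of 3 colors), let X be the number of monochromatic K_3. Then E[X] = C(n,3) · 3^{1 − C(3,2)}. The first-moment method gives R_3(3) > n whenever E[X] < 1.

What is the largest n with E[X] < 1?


We need C(n, 3) · 3^{1 − 3} < 1, i.e. C(n, 3) < 3^{3 − 1} = 9.
Check values of n near the boundary:
  n = 3: C(3, 3) = 1; 1 < 9? YES
  n = 4: C(4, 3) = 4; 4 < 9? YES
  n = 5: C(5, 3) = 10; 10 < 9? NO
The largest n with C(n, 3) < 9 is n = 4 (where E[X] = 4/9 ≈ 0.44444). Hence R_3(3) > 4, i.e. R_3(3) ≥ 5.

Largest n = 4; hence R_3(3) > 4.


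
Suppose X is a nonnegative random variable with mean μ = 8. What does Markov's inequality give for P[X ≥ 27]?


μ = E[X] = 8, a = 27.
Markov: P[X ≥ 27] ≤ μ/a = (8)/27 = 8/27.
Numerically: ≈ 0.296296.
(Since a = 27 > μ = 8.000000, the bound 8/27 is < 1 and informative.)

P[X ≥ 27] ≤ 8/27 ≈ 0.296296.


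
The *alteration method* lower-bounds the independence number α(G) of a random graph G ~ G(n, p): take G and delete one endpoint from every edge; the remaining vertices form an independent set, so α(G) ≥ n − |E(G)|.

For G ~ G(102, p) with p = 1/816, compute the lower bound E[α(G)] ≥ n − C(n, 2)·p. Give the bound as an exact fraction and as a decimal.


E[|E(G)|] = C(102, 2)·p = 5151 · (1/816) = 101/16.
E[α(G)] ≥ n − E[|E(G)|] = 102 − 101/16 = 1531/16.
Numerically: ≈ 95.6875.
(This is only a lower bound; the true E[α(G)] may be larger.)

E[α(G)] ≥ 1531/16 ≈ 95.6875.


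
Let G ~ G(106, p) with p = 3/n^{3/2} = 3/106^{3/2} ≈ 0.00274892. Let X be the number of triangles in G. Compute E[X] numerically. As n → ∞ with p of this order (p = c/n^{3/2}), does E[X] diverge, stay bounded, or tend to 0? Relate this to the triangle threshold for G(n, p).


Number of potential triangles: C(106, 3) = 192920.
Each occurs with probability p³ ≈ (0.00274892)³ ≈ 2.07724332e-08.
By linearity: E[X] = C(106, 3)·p³ ≈ 192920 · 2.07724332e-08 ≈ 0.004007.
Since α = 3/2 > 1, p = c/n^{3/2} = o(1/n) is below the triangle threshold p ~ 1/n. Asymptotically E[X] ~ (c³/6)·n^{3(1−α)} = (3³/6)·n^{-1.5} → 0, so by Markov's inequality G has no triangles w.h.p.

E[X] ≈ 0.004007; in regime p = Θ(1/n^{3/2}) E[X] tends to 0 (below the triangle threshold p ~ 1/n).


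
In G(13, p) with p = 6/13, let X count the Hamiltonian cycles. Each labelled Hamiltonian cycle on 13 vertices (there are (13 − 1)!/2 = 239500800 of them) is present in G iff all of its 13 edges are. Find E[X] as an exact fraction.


K_13 has (13 − 1)!/2 = 239500800 labelled Hamiltonian cycles.
For each such Hamiltonian cycle H, let X_H = 1 if all 13 edges of H are present in G. Then P[X_H = 1] = p^{13} = (6/13)^{13} = 13060694016/302875106592253.
By linearity of expectation: E[X] = Σ_H E[X_H] = 239500800 · p^{13} = 239500800 · 13060694016/302875106592253 = 3128046665387212800/302875106592253.
Numerically: E[X] ≈ 1.033e+04.

E[X] = 239500800 · (6/13)^{13} = 3128046665387212800/302875106592253 ≈ 1.033e+04.


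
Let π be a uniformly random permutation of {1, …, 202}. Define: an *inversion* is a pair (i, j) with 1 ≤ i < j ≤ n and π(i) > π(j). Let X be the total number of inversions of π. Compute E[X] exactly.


Write X = Σ X_I over the C(202, 2) = 20301 pairs i < j, with X_I the indicator of one inversion.
There are 20301 indicators.
For each fixed pair i < j, the values π(i) and π(j) are two distinct elements of {1, …, 202} in uniformly random order; by symmetry P[π(i) > π(j)] = 1/2.
By linearity: E[X] = 20301 · (1/2) = C(202, 2) · (1/2) = 20301/2 = 20301/2 ≈ 10150.500.

E[X] = 20301/2 = 10150.500.


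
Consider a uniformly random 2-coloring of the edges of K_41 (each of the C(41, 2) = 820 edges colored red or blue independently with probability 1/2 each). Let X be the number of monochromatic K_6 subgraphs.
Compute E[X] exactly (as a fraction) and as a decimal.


Let X = Σ_S X_S over the C(41, 6) = 4496388 subsets S of size 6, where X_S = 1 if the K_6 on S is monochromatic.
For a fixed S, the K_6 on S has C(6, 2) = 15 edges. P[all 15 edges red] = (1/2)^15, and likewise for blue, so P[monochromatic] = 2·(1/2)^15 = 2^{1 − 15} = 1/16384.
Summing: E[X] = C(41, 6) · 2^{1 − 15} = 4496388 · 1/16384 = 1124097/4096.
Numerically: E[X] ≈ 274.43774.

E[X] = C(41,6)·2^(1−C(6,2)) = 1124097/4096 ≈ 274.43774.


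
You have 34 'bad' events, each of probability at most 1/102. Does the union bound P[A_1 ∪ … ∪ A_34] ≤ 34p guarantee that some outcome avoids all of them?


Union bound: P[∪_{i=1}^{34} A_i] ≤ Σ_i P[A_i] ≤ 34·p = 34·(1/102) = 1/3.
Numerically: 1/3 ≈ 0.3333333.
Is 1/3 < 1? YES.
Since P[∪ A_i] ≤ 1/3 < 1, the complement has P[∩ A_i^c] ≥ 1 − 1/3 = 2/3 > 0, so some outcome avoids every A_i.

34·p = 1/3 ≈ 0.3333333; existence CERTIFIED by the union bound.


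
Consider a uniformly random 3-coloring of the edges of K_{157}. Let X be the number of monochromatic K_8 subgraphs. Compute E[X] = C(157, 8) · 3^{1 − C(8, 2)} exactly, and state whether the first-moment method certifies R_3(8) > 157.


E[X] = C(157, 8) · 3^{1 − 28} = 7637643295425 · 3^{−27} = 7637643295425/7625597484987.
As a reduced fraction: E[X] = 848627032825/847288609443 ≈ 1.0016.
Is E[X] < 1? NO.
Since E[X] ≥ 1, the first-moment bound is inconclusive at n = 157; it does NOT by itself certify R_3(8) > 157.

E[X] = 848627032825/847288609443 ≈ 1.0016; E[X] ≥ 1; first-moment method inconclusive here.


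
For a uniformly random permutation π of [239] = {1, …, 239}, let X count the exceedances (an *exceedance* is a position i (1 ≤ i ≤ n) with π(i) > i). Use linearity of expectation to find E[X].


Write X = Σ_{i=1}^{239} X_i, where X_i = 1_{π(i) > i}.
For each fixed i, π(i) is uniform over {1, …, 239} (marginal of a uniform permutation), so P[π(i) > i] = (n − i)/n. Summing: Σ_{i=1}^{239} (n − i)/n = (0 + 1 + … + 238)/239 = 239(239 − 1)/(2·239) = (239 − 1)/2.
Hence E[X] = Σ_{i=1}^{239} (239 − i)/239 = 119 ≈ 119.00000.

E[X] = 119 = 119.00000.


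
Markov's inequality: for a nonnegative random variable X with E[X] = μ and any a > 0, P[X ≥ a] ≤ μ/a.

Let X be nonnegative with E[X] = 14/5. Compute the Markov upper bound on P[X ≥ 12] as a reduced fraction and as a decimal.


μ = E[X] = 14/5, a = 12.
Markov: P[X ≥ 12] ≤ μ/a = (14/5)/12 = 7/30.
Numerically: ≈ 0.233.
(Since a = 12 > μ = 2.800, the bound 7/30 is < 1 and informative.)

P[X ≥ 12] ≤ 7/30 ≈ 0.233.


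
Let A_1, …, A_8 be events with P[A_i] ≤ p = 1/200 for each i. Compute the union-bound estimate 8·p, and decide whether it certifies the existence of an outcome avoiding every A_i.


Union bound: P[∪_{i=1}^{8} A_i] ≤ Σ_i P[A_i] ≤ 8·p = 8·(1/200) = 1/25.
Numerically: 1/25 ≈ 0.0400000.
Is 1/25 < 1? YES.
Since P[∪ A_i] ≤ 1/25 < 1, the complement has P[∩ A_i^c] ≥ 1 − 1/25 = 24/25 > 0, so some outcome avoids every A_i.

8·p = 1/25 ≈ 0.0400000; existence CERTIFIED by the union bound.


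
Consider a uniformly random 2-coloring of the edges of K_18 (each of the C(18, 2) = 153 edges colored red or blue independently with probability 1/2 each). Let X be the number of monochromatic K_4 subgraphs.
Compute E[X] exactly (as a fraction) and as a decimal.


Let X = Σ_S X_S over the C(18, 4) = 3060 subsets S of size 4, where X_S = 1 if the K_4 on S is monochromatic.
For a fixed S, the K_4 on S has C(4, 2) = 6 edges. P[all 6 edges red] = (1/2)^6, and likewise for blue, so P[monochromatic] = 2·(1/2)^6 = 2^{1 − 6} = 1/32.
By linearity: E[X] = C(18, 4) · 2^{1 − 6} = 3060 · 1/32 = 765/8.
Numerically: E[X] ≈ 95.625000.

E[X] = C(18,4)·2^(1−C(4,2)) = 765/8 ≈ 95.625000.


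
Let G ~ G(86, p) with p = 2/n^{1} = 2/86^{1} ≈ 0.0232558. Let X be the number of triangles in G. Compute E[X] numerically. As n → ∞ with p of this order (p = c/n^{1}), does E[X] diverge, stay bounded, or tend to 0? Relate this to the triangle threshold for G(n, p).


Number of potential triangles: C(86, 3) = 102340.
Each occurs with probability p³ ≈ (0.0232558)³ ≈ 1.25775089e-05.
By linearity: E[X] = C(86, 3)·p³ ≈ 102340 · 1.25775089e-05 ≈ 1.287182.
Here α = 1, so p = 2/n is exactly at the triangle threshold p ~ 1/n. Asymptotically E[X] → c³/6 = 2³/6 = 4/3 ≈ 1.333333, a bounded constant. In this regime the triangle count is asymptotically Poisson(c³/6).

E[X] ≈ 1.287182; in regime p = Θ(1/n^{1}) E[X] stays bounded (at the triangle threshold p ~ 1/n).


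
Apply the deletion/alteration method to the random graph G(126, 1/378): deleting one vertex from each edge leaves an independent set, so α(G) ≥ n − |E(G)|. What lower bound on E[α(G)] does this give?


E[|E(G)|] = C(126, 2)·p = 7875 · (1/378) = 125/6.
E[α(G)] ≥ n − E[|E(G)|] = 126 − 125/6 = 631/6.
Numerically: ≈ 105.1667.
(This is only a lower bound; the true E[α(G)] may be larger.)

E[α(G)] ≥ 631/6 ≈ 105.1667.


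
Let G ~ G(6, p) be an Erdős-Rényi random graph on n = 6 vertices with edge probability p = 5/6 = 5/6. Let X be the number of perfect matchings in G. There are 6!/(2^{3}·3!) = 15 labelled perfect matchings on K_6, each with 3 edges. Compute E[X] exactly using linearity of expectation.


K_6 has 6!/(2^{3}·3!) = 15 labelled perfect matchings.
For each such perfect matching H, let X_H = 1 if all 3 edges of H are present in G. Then P[X_H = 1] = p^{3} = (5/6)^{3} = 125/216.
By linearity: E[X] = Σ_H E[X_H] = 15 · p^{3} = 15 · 125/216 = 625/72.
Numerically: E[X] ≈ 8.68.

E[X] = 15 · (5/6)^{3} = 625/72 ≈ 8.68.


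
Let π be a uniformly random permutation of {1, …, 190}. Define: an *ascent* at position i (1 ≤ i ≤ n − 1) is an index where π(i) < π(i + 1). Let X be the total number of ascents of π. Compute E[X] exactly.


Write X = Σ X_I over i = 1, …, 189, with X_I the indicator of one ascent.
There are 189 indicators.
For each fixed i, the pair (π(i), π(i+1)) is a uniformly random ordered pair of distinct values from {1, …, 190}; by symmetry P[π(i) < π(i+1)] = 1/2.
By linearity: E[X] = 189 · (1/2) = (190 − 1) · (1/2) = 189/2 ≈ 94.500000.

E[X] = 189/2 = 94.500000.


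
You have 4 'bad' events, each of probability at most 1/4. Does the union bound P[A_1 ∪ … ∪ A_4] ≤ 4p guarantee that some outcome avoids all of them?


Union bound: P[∪_{i=1}^{4} A_i] ≤ Σ_i P[A_i] ≤ 4·p = 4·(1/4) = 1.
Numerically: 1 ≈ 1.00000.
Is 1 < 1? NO.
Since the bound 1 is ≥ 1, the union bound is uninformative here; it does NOT by itself certify existence.

4·p = 1 ≈ 1.00000; existence NOT certified by the union bound.


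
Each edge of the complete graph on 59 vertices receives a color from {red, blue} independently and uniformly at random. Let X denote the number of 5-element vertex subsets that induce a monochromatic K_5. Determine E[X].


Let X = Σ_S X_S over the C(59, 5) = 5006386 subsets S of size 5, where X_S = 1 if the K_5 on S is monochromatic.
For a fixed S, the K_5 on S has C(5, 2) = 10 edges. P[all 10 edges red] = (1/2)^10, and likewise for blue, so P[monochromatic] = 2·(1/2)^10 = 2^{1 − 10} = 1/512.
Summing: E[X] = C(59, 5) · 2^{1 − 10} = 5006386 · 1/512 = 2503193/256.
Numerically: E[X] ≈ 9778.098.

E[X] = C(59,5)·2^(1−C(5,2)) = 2503193/256 ≈ 9778.098.


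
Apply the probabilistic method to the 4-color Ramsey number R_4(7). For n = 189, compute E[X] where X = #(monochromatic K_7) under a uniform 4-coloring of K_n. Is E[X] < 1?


E[X] = C(189, 7) · 4^{1 − 21} = 1527510868092 · 4^{−20} = 1527510868092/1099511627776.
As a reduced fraction: E[X] = 381877717023/274877906944 ≈ 1.3893.
Is E[X] < 1? NO.
Since E[X] ≥ 1, the first-moment bound is inconclusive at n = 189; it does NOT by itself certify R_4(7) > 189.

E[X] = 381877717023/274877906944 ≈ 1.3893; E[X] ≥ 1; first-moment method inconclusive here.


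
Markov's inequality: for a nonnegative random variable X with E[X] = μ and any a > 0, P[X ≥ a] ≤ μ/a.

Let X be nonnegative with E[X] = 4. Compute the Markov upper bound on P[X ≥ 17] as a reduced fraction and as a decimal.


μ = E[X] = 4, a = 17.
Markov: P[X ≥ 17] ≤ μ/a = (4)/17 = 4/17.
Numerically: ≈ 0.235294.
(Since a = 17 > μ = 4.000000, the bound 4/17 is < 1 and informative.)

P[X ≥ 17] ≤ 4/17 ≈ 0.235294.


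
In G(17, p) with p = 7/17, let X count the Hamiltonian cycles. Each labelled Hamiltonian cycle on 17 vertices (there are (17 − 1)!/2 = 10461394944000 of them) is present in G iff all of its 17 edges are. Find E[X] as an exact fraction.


K_17 has (17 − 1)!/2 = 10461394944000 labelled Hamiltonian cycles.
For each such Hamiltonian cycle H, let X_H = 1 if all 17 edges of H are present in G. Then P[X_H = 1] = p^{17} = (7/17)^{17} = 232630513987207/827240261886336764177.
By linearity of expectation: E[X] = Σ_H E[X_H] = 10461394944000 · p^{17} = 10461394944000 · 232630513987207/827240261886336764177 = 2433639682845888590481408000/827240261886336764177.
Numerically: E[X] ≈ 2.94e+06.

E[X] = 10461394944000 · (7/17)^{17} = 2433639682845888590481408000/827240261886336764177 ≈ 2.94e+06.


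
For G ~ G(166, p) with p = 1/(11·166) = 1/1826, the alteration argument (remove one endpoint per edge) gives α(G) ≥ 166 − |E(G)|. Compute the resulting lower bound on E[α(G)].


E[|E(G)|] = C(166, 2)·p = 13695 · (1/1826) = 15/2.
E[α(G)] ≥ n − E[|E(G)|] = 166 − 15/2 = 317/2.
Numerically: ≈ 158.500.
(This is only a lower bound; the true E[α(G)] may be larger.)

E[α(G)] ≥ 317/2 ≈ 158.500.


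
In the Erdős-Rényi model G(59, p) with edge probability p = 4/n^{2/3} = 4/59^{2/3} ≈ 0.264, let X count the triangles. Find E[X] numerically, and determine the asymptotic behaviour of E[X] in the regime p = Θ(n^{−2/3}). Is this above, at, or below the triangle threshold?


Number of potential triangles: C(59, 3) = 32509.
Each occurs with probability p³ ≈ (0.264)³ ≈ 1.83855e-02.
By linearity: E[X] = C(59, 3)·p³ ≈ 32509 · 1.83855e-02 ≈ 597.695.
Since α = 2/3 < 1, p = c/n^{2/3} ≫ 1/n is above the triangle threshold p ~ 1/n. Asymptotically E[X] ~ (c³/6)·n^{3(1−α)} = (4³/6)·n^{1} → ∞; triangles are abundant w.h.p.

E[X] ≈ 597.695; in regime p = Θ(1/n^{2/3}) E[X] diverges (above the triangle threshold p ~ 1/n).


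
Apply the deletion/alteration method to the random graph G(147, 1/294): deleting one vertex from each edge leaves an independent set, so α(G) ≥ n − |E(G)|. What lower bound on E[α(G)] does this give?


E[|E(G)|] = C(147, 2)·p = 10731 · (1/294) = 73/2.
E[α(G)] ≥ n − E[|E(G)|] = 147 − 73/2 = 221/2.
Numerically: ≈ 110.500.
(This is only a lower bound; the true E[α(G)] may be larger.)

E[α(G)] ≥ 221/2 ≈ 110.500.


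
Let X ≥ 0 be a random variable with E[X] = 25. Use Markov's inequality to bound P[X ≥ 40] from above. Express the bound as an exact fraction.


μ = E[X] = 25, a = 40.
Markov: P[X ≥ 40] ≤ μ/a = (25)/40 = 5/8.
Numerically: ≈ 0.625.
(Since a = 40 > μ = 25.000, the bound 5/8 is < 1 and informative.)

P[X ≥ 40] ≤ 5/8 ≈ 0.625.


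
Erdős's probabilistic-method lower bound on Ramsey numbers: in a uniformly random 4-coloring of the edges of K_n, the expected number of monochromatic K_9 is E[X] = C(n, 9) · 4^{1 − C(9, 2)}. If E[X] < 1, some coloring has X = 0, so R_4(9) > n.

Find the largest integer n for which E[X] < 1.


We need C(n, 9) · 4^{1 − 36} < 1, i.e. C(n, 9) < 4^{36 − 1} = 1180591620717411303424.
Check values of n near the boundary:
  n = 910: C(910, 9) = 1133378248346922788210; 1133378248346922788210 < 1180591620717411303424? YES
  n = 911: C(911, 9) = 1144686900492291197405; 1144686900492291197405 < 1180591620717411303424? YES
  n = 912: C(912, 9) = 1156095740032081475120; 1156095740032081475120 < 1180591620717411303424? YES
  n = 913: C(913, 9) = 1167605542753639808390; 1167605542753639808390 < 1180591620717411303424? YES
  n = 914: C(914, 9) = 1179217089587653905932; 1179217089587653905932 < 1180591620717411303424? YES
  n = 915: C(915, 9) = 1190931166636537885130; 1190931166636537885130 < 1180591620717411303424? NO
  n = 916: C(916, 9) = 1202748565202942340440; 1202748565202942340440 < 1180591620717411303424? NO
The largest n with C(n, 9) < 1180591620717411303424 is n = 914 (where E[X] = 294804272396913476483/295147905179352825856 ≈ 0.9988357). Hence R_4(9) > 914, i.e. R_4(9) ≥ 915.

Largest n = 914; hence R_4(9) > 914.


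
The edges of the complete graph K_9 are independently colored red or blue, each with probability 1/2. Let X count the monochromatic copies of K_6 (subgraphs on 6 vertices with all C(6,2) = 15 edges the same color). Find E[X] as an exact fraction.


Let X = Σ_S X_S over the C(9, 6) = 84 subsets S of size 6, where X_S = 1 if the K_6 on S is monochromatic.
For a fixed S, the K_6 on S has C(6, 2) = 15 edges. P[all 15 edges red] = (1/2)^15, and likewise for blue, so P[monochromatic] = 2·(1/2)^15 = 2^{1 − 15} = 1/16384.
By linearity: E[X] = C(9, 6) · 2^{1 − 15} = 84 · 1/16384 = 21/4096.
Numerically: E[X] ≈ 0.005127.

E[X] = C(9,6)·2^(1−C(6,2)) = 21/4096 ≈ 0.005127.


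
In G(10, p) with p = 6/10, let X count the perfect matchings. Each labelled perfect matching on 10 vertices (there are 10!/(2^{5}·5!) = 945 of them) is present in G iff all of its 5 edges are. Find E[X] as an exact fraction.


K_10 has 10!/(2^{5}·5!) = 945 labelled perfect matchings.
For each such perfect matching H, let X_H = 1 if all 5 edges of H are present in G. Then P[X_H = 1] = p^{5} = (3/5)^{5} = 243/3125.
By linearity of expectation: E[X] = Σ_H E[X_H] = 945 · p^{5} = 945 · 243/3125 = 45927/625.
Numerically: E[X] ≈ 73.483.

E[X] = 945 · (3/5)^{5} = 45927/625 ≈ 73.483.


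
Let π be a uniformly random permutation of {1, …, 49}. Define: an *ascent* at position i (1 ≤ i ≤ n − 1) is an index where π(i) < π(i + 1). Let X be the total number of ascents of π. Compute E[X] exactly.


Write X = Σ X_I over i = 1, …, 48, with X_I the indicator of one ascent.
There are 48 indicators.
For each fixed i, the pair (π(i), π(i+1)) is a uniformly random ordered pair of distinct values from {1, …, 49}; by symmetry P[π(i) < π(i+1)] = 1/2.
By linearity: E[X] = 48 · (1/2) = (49 − 1) · (1/2) = 24 ≈ 24.000.

E[X] = 24 = 24.000.


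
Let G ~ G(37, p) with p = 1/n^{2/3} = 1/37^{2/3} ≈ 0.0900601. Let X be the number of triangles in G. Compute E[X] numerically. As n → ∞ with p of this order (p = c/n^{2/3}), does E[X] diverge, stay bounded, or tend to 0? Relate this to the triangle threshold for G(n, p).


Number of potential triangles: C(37, 3) = 7770.
Each occurs with probability p³ ≈ (0.0900601)³ ≈ 7.30460190e-04.
By linearity: E[X] = C(37, 3)·p³ ≈ 7770 · 7.30460190e-04 ≈ 5.675676.
Since α = 2/3 < 1, p = c/n^{2/3} ≫ 1/n is above the triangle threshold p ~ 1/n. Asymptotically E[X] ~ (c³/6)·n^{3(1−α)} = (1³/6)·n^{1} → ∞; triangles are abundant w.h.p.

E[X] ≈ 5.675676; in regime p = Θ(1/n^{2/3}) E[X] diverges (above the triangle threshold p ~ 1/n).


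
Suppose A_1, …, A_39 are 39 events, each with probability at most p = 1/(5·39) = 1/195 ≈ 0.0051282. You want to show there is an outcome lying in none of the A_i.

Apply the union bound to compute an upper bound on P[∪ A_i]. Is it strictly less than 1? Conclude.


Union bound: P[∪_{i=1}^{39} A_i] ≤ Σ_i P[A_i] ≤ 39·p = 39·(1/195) = 1/5.
Numerically: 1/5 ≈ 0.2000000.
Is 1/5 < 1? YES.
Since P[∪ A_i] ≤ 1/5 < 1, the complement has P[∩ A_i^c] ≥ 1 − 1/5 = 4/5 > 0, so some outcome avoids every A_i.

39·p = 1/5 ≈ 0.2000000; existence CERTIFIED by the union bound.


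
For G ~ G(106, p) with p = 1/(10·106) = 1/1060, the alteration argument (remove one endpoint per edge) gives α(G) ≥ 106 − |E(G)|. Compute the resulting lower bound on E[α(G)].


E[|E(G)|] = C(106, 2)·p = 5565 · (1/1060) = 21/4.
E[α(G)] ≥ n − E[|E(G)|] = 106 − 21/4 = 403/4.
Numerically: ≈ 100.7500.
(This is only a lower bound; the true E[α(G)] may be larger.)

E[α(G)] ≥ 403/4 ≈ 100.7500.


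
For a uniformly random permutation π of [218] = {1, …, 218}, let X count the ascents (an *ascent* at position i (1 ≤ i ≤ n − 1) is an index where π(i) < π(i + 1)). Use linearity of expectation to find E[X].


Write X = Σ X_I over i = 1, …, 217, with X_I the indicator of one ascent.
There are 217 indicators.
For each fixed i, the pair (π(i), π(i+1)) is a uniformly random ordered pair of distinct values from {1, …, 218}; by symmetry P[π(i) < π(i+1)] = 1/2.
By linearity: E[X] = 217 · (1/2) = (218 − 1) · (1/2) = 217/2 ≈ 108.500000.

E[X] = 217/2 = 108.500000.


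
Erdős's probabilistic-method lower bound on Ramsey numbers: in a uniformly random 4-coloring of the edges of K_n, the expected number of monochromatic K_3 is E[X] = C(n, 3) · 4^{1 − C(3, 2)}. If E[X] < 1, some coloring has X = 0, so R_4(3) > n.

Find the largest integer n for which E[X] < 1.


We need C(n, 3) · 4^{1 − 3} < 1, i.e. C(n, 3) < 4^{3 − 1} = 16.
Check values of n near the boundary:
  n = 4: C(4, 3) = 4; 4 < 16? YES
  n = 5: C(5, 3) = 10; 10 < 16? YES
  n = 6: C(6, 3) = 20; 20 < 16? NO
  n = 7: C(7, 3) = 35; 35 < 16? NO
The largest n with C(n, 3) < 16 is n = 5 (where E[X] = 5/8 ≈ 0.625). Hence R_4(3) > 5, i.e. R_4(3) ≥ 6.

Largest n = 5; hence R_4(3) > 5.


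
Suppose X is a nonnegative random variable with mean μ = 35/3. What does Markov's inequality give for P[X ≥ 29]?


μ = E[X] = 35/3, a = 29.
Markov: P[X ≥ 29] ≤ μ/a = (35/3)/29 = 35/87.
Numerically: ≈ 0.402299.
(Since a = 29 > μ = 11.666667, the bound 35/87 is < 1 and informative.)

P[X ≥ 29] ≤ 35/87 ≈ 0.402299.
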